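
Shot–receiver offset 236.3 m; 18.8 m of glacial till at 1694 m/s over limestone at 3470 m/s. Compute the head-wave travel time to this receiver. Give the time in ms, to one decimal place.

t = x/V₂ + 2h·√(V₂²−V₁²)/(V₁V₂).
√(V₂²−V₁²) = √(3470²−1694²) = 3028.4 m/s; delay term = 2·18.8·3028.4/(1694·3470) = 0.01937 s.
t = 236.3/3470 + 0.01937 = 0.08747 s.

87.5 ms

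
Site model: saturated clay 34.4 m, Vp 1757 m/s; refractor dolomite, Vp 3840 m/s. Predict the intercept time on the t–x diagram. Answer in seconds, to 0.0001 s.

tᵢ = 2h·√(V₂²−V₁²)/(V₁V₂).
√(V₂²−V₁²) = √(3840²−1757²) = 3414.5 m/s.
tᵢ = 2·34.4·3414.5/(1757·3840) = 0.03482 s.

0.0348 s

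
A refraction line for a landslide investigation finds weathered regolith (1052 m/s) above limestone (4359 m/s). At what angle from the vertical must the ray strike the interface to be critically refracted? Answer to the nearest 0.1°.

At critical incidence the refracted ray runs along the interface (θ₂ = 90°), so sin θ_c = V₁/V₂.
θ_c = arcsin(1052/4359) = arcsin 0.2413 = 13.97°.

14.0°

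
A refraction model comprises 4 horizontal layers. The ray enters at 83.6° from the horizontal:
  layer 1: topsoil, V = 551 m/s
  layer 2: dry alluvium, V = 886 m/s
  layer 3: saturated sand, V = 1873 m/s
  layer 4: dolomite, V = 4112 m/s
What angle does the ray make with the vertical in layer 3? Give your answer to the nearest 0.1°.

From the normal: θ₁ = 90° − 83.6° = 6.4°.
Snell's law across each interface conserves sin θ / V, so sin θ_3 = V_3·sin θ₁/V₁.
sin θ_3 = 1873 × sin 6.4° / 551 = 0.3789.
θ_3 = 22.27° from the vertical.

22.3°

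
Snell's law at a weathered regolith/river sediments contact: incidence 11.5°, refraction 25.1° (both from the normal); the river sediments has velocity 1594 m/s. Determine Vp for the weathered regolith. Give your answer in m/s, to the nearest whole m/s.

Snell's law: sin 11.5°/V₁ = sin 25.1°/V₂.
V₁ = V₂·sin 11.5°/sin 25.1° = 1594 × 0.4700 = 749.16 m/s.

749 m/s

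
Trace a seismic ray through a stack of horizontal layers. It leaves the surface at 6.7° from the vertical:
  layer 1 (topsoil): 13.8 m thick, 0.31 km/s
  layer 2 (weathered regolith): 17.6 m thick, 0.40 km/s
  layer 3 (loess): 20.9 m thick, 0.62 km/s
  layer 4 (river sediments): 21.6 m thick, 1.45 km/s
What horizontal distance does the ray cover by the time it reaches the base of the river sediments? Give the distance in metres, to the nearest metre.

23 m

Ray parameter p = sin 6.7° / 0.31 km/s = 3.7636e-01 s/km.
Layer 1: θ = 6.70°; offset = 13.8·tan 6.70° = 1.621 m.
Layer 2: sin θ = p·0.40 = 0.1505 → θ = 8.66°; offset = 17.6·tan 8.66° = 2.680 m.
Layer 3: sin θ = p·0.62 = 0.2333 → θ = 13.49°; offset = 20.9·tan 13.49° = 5.015 m.
Layer 4: sin θ = p·1.45 = 0.5457 → θ = 33.07°; offset = 21.6·tan 33.07° = 14.067 m.
Σ offsets = 23.383 m.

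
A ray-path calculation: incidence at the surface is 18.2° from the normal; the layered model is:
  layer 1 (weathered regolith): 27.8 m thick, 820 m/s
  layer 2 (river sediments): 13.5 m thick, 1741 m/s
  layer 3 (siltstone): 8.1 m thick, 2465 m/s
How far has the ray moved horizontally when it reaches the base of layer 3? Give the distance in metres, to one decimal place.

p = sin θ₁/V₁ = sin 18.2°/820 = 3.8090e-04 s/m is conserved through the stack.
Layer 1: θ = 18.20°; offset = 27.8·tan 18.20° = 9.140 m.
Layer 2: sin θ = p·1741 = 0.6631 → θ = 41.54°; offset = 13.5·tan 41.54° = 11.961 m.
Layer 3: sin θ = p·2465 = 0.9389 → θ = 69.87°; offset = 8.1·tan 69.87° = 22.097 m.
Σ offsets = 43.198 m.

43.2 m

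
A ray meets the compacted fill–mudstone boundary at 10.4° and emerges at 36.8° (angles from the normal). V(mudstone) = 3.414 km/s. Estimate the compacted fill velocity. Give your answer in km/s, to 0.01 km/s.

1.03 km/s

sin 10.4° = 0.1805; sin 36.8° = 0.5990.
V₁ = V₂·(sin θ₁/sin θ₂) = 3.414·(0.1805/0.5990) = 1.03 km/s.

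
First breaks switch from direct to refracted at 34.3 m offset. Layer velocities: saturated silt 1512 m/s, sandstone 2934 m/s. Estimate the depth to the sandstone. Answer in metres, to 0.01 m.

9.70 m

x_cross = 2h·√((V₂+V₁)/(V₂−V₁)) → h = x_cross / (2·√((V₂+V₁)/(V₂−V₁))).
√((V₂+V₁)/(V₂−V₁)) = √((2934+1512)/(2934−1512)) = 1.7682.
h = 34.3 / (2·1.7682) = 9.70 m.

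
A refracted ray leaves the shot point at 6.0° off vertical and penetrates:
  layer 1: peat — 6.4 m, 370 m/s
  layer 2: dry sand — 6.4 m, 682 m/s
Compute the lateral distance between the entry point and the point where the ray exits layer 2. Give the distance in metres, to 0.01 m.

Apply Snell's law at each interface; in layer i the horizontal offset is hᵢ·tan θᵢ.
Layer 1: θ = 6.00°; offset = 6.4·tan 6.00° = 0.6727 m.
Layer 2: sin θ = 682·sin 6.0°/370 = 0.1927, θ = 11.11°; offset = 6.4·tan 11.11° = 1.2566 m.
Summing the layer offsets gives 1.9293 m.

1.93 m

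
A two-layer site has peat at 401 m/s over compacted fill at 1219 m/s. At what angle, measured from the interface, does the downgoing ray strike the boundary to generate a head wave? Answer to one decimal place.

Critical incidence: sin θ_c = V₁/V₂ = 401/1219 = 0.3290.
θ_c = arcsin 0.3290 = 19.21°.
Measured from the interface: 90° − 19.21° = 70.79°.

70.8°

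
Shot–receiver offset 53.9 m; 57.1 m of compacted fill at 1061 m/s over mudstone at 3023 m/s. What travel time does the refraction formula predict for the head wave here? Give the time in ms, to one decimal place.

θ_c = arcsin(V₁/V₂) = arcsin(1061/3023) = 20.55°, cos θ_c = 0.9364.
Intercept time tᵢ = 2h cos θ_c / V₁ = 2·57.1·0.9364/1061 = 0.10079 s.
t = x/V₂ + tᵢ = 53.9/3023 + 0.10079 = 0.11862 s.

118.6 ms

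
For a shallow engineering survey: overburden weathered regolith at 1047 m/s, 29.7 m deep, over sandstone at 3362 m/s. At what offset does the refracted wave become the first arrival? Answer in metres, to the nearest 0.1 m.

θ_c = arcsin(1047/3362) = 18.14°, so cos θ_c = 0.9503 and tᵢ = 2h cos θ_c/V₁ = 0.0539 s.
At crossover x/V₁ = x/V₂ + tᵢ ⇒ x = tᵢ/(1/V₁ − 1/V₂) = 0.05391/(9.5511e-04 − 2.9744e-04) = 81.97 m.

82.0 m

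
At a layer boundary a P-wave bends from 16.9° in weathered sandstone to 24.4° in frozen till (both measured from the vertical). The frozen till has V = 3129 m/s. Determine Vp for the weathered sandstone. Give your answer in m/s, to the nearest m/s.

2202 m/s

Snell's law: sin 16.9°/V₁ = sin 24.4°/V₂.
V₁ = V₂·sin 16.9°/sin 24.4° = 3129 × 0.7037 = 2201.88 m/s.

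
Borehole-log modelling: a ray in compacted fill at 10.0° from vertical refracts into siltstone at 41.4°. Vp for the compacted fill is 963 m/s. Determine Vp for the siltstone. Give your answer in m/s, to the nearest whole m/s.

Snell's law: sin 10.0°/V₁ = sin 41.4°/V₂.
V₂ = V₁·sin 41.4°/sin 10.0° = 963 × 3.8083 = 3667.43 m/s.

3667 m/s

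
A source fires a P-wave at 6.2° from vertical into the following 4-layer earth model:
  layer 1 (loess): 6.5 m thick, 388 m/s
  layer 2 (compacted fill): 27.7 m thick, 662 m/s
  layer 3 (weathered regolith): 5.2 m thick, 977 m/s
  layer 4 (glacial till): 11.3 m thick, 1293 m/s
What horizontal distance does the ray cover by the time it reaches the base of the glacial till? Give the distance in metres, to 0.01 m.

Ray parameter p = sin 6.2° / 388 m/s = 2.7835e-04 s/m.
Layer 1: θ = 6.20°; offset = 6.5·tan 6.20° = 0.7061 m.
Layer 2: sin θ = p·662 = 0.1843 → θ = 10.62°; offset = 27.7·tan 10.62° = 5.1931 m.
Layer 3: sin θ = p·977 = 0.2719 → θ = 15.78°; offset = 5.2·tan 15.78° = 1.4695 m.
Layer 4: sin θ = p·1293 = 0.3599 → θ = 21.09°; offset = 11.3·tan 21.09° = 4.3590 m.
Total horizontal offset = 11.7278 m.

11.73 m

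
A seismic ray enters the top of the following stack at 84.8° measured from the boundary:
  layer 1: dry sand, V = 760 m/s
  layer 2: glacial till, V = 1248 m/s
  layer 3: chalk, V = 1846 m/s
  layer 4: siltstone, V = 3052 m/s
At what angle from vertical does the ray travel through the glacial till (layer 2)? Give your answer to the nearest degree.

9°

From the normal: θ₁ = 90° − 84.8° = 5.2°.
Snell's law across each interface conserves sin θ / V, so sin θ_2 = V_2·sin θ₁/V₁.
sin θ_2 = 1248 × sin 5.2° / 760 = 0.1488.
θ_2 = 8.56° from the vertical.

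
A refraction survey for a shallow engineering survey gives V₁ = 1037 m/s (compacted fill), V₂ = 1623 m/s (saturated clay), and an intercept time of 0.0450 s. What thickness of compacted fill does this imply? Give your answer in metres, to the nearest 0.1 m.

30.3 m

h = tᵢ·V₁·V₂ / (2·√(V₂²−V₁²)).
√(V₂²−V₁²) = √(1623² − 1037²) = 1248.5 m/s.
h = 0.045 s × 1037 × 1623 / (2 × 1248.5) = 30.33 m.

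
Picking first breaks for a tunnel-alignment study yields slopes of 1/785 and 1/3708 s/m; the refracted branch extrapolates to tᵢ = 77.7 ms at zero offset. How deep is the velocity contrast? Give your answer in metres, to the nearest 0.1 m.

31.2 m

θ_c = arcsin(785/3708) = 12.22°; cos θ_c = 0.9773.
tᵢ = 2h cos θ_c/V₁ ⇒ h = tᵢ·V₁/(2 cos θ_c) = 0.0777·785/(2·0.9773) = 31.20 m.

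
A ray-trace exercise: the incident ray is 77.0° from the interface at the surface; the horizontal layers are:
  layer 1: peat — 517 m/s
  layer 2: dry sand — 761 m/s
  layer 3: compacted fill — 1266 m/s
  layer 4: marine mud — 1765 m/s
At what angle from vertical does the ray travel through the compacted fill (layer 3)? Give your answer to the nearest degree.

From the normal: θ₁ = 90° − 77.0° = 13.0°.
Snell's law across each interface conserves sin θ / V, so sin θ_3 = V_3·sin θ₁/V₁.
sin θ_3 = 1266 × sin 13.0° / 517 = 0.5508.
θ_3 = 33.43° from the vertical.

33°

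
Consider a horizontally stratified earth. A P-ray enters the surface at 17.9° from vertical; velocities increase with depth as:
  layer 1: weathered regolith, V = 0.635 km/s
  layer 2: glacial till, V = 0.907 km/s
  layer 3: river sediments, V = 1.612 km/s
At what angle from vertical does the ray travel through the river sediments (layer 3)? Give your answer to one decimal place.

51.3°

Ray parameter p = sin 17.9° / 0.635 = 4.8403e-01 s/km.
sin θ_3 = p·V_3 = 4.8403e-01 × 1.612 = 0.7803.
θ_3 = arcsin 0.7803 = 51.28°.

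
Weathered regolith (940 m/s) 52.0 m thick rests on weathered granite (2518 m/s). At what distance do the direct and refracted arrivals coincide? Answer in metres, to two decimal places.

153.95 m

θ_c = arcsin(940/2518) = 21.92°, so cos θ_c = 0.9277 and tᵢ = 2h cos θ_c/V₁ = 0.1026 s.
At crossover x/V₁ = x/V₂ + tᵢ ⇒ x = tᵢ/(1/V₁ − 1/V₂) = 0.10264/(1.0638e-03 − 3.9714e-04) = 153.95 m.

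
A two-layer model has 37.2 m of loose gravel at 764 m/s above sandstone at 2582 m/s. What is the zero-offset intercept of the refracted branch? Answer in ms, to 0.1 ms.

θ_c = arcsin(V₁/V₂) = arcsin(764/2582) = 17.21°; cos θ_c = 0.9552.
tᵢ = 2h·cos θ_c / V₁ = 2·37.2·0.9552 / 764 = 0.09302 s.

93.0 ms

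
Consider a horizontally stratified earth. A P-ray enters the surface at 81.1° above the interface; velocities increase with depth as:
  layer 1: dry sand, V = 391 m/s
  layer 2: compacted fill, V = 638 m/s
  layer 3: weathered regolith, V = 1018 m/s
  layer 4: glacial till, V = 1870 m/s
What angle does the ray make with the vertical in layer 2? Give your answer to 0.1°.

From the normal: θ₁ = 90° − 81.1° = 8.9°.
Ray parameter p = sin 8.9° / 391 = 3.9568e-04 s/m.
sin θ_2 = p·V_2 = 3.9568e-04 × 638 = 0.2524.
θ_2 = arcsin 0.2524 = 14.62°.

14.6°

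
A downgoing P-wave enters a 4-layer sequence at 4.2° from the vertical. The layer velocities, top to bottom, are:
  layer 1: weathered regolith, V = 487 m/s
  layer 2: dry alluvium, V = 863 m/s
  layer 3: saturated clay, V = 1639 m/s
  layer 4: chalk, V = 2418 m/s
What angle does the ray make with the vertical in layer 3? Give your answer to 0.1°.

Snell's law across each interface conserves sin θ / V, so sin θ_3 = V_3·sin θ₁/V₁.
sin θ_3 = 1639 × sin 4.2° / 487 = 0.2465.
θ_3 = arcsin 0.2465 = 14.27°.

14.3°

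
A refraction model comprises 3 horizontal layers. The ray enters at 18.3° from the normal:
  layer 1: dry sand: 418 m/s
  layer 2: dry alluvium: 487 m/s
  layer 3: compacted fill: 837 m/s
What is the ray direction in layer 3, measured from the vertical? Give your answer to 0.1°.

39.0°

Ray parameter p = sin 18.3° / 418 = 7.5118e-04 s/m.
sin θ_3 = p·V_3 = 7.5118e-04 × 837 = 0.6287.
θ_3 = 38.96° from the vertical.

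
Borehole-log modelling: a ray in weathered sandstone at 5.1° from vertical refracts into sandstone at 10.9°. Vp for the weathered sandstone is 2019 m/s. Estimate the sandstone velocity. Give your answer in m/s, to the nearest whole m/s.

sin 5.1° = 0.0889; sin 10.9° = 0.1891.
V₂ = V₁·(sin θ₂/sin θ₁) = 2019·(0.1891/0.0889) = 4294.81 m/s.

4295 m/s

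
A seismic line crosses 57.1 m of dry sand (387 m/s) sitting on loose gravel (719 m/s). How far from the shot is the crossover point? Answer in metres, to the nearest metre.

208 m

x_cross = 2h·√((V₂+V₁)/(V₂−V₁)).
(V₂+V₁)/(V₂−V₁) = (719+387)/(719−387) = 3.3313; √ = 1.8252.
x_cross = 2·57.1·1.8252 = 208.44 m.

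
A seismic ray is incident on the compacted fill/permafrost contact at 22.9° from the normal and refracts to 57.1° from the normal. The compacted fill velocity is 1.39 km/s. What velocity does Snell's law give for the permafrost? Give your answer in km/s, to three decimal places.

Snell's law: sin 22.9°/V₁ = sin 57.1°/V₂.
V₂ = V₁·sin 57.1°/sin 22.9° = 1.39 × 2.1577 = 2.999 km/s.

2.999 km/s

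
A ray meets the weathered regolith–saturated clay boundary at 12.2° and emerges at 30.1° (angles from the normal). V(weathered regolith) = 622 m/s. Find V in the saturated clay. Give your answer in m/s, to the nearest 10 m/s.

1480 m/s

Snell's law: sin 12.2°/V₁ = sin 30.1°/V₂.
V₂ = V₁·sin 30.1°/sin 12.2° = 622 × 2.3732 = 1476.11 m/s.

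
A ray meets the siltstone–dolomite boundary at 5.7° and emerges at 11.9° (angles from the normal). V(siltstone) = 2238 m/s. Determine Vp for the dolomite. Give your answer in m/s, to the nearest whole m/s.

Snell's law: sin 5.7°/V₁ = sin 11.9°/V₂.
V₂ = V₁·sin 11.9°/sin 5.7° = 2238 × 2.0762 = 4646.46 m/s.

4646 m/s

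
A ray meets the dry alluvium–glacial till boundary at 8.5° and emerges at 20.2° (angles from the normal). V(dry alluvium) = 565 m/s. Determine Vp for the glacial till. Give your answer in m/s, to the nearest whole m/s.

sin 8.5° = 0.1478; sin 20.2° = 0.3453.
V₂ = V₁·(sin θ₂/sin θ₁) = 565·(0.3453/0.1478) = 1319.90 m/s.

1320 m/s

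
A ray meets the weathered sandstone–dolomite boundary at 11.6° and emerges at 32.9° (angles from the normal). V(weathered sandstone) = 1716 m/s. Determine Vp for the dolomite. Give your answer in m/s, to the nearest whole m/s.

4635 m/s

Snell's law: sin 11.6°/V₁ = sin 32.9°/V₂.
V₂ = V₁·sin 32.9°/sin 11.6° = 1716 × 2.7013 = 4635.45 m/s.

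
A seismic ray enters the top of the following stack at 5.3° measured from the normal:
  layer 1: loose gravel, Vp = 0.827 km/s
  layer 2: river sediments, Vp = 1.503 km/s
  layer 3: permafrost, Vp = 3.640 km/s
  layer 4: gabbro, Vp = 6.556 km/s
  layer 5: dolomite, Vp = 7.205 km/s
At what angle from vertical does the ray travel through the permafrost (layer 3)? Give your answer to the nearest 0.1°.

24.0°

Snell's law across each interface conserves sin θ / V, so sin θ_3 = V_3·sin θ₁/V₁.
sin θ_3 = 3.640 × sin 5.3° / 0.827 = 0.4066.
θ_3 = 23.99° from the vertical.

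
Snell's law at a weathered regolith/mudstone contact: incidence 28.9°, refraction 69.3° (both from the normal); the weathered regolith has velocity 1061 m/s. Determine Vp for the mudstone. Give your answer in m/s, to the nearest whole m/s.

2054 m/s

Snell's law: sin 28.9°/V₁ = sin 69.3°/V₂.
V₂ = V₁·sin 69.3°/sin 28.9° = 1061 × 1.9356 = 2053.68 m/s.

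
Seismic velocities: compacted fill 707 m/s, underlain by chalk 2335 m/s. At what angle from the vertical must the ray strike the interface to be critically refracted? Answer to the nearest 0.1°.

17.6°

Critical incidence: sin θ_c = V₁/V₂ = 707/2335 = 0.3028.
θ_c = arcsin 0.3028 = 17.62°.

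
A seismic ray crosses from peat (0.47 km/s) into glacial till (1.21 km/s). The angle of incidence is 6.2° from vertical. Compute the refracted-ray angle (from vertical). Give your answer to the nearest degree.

16°

sin θ₁/V₁ = sin θ₂/V₂ ⇒ sin θ₂ = 1.21·sin 6.2°/0.47 = 1.21·0.1080/0.47 = 0.2780.
θ₂ = sin⁻¹(0.2780) = 16.14° (from vertical).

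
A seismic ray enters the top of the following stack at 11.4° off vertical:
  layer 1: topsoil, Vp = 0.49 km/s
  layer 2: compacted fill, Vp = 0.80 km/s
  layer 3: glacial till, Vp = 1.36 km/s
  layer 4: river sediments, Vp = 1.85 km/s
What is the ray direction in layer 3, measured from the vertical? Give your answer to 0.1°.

Ray parameter p = sin 11.4° / 0.49 = 4.0338e-01 s/km.
sin θ_3 = p·V_3 = 4.0338e-01 × 1.36 = 0.5486.
θ_3 = 33.27° from the vertical.

33.3°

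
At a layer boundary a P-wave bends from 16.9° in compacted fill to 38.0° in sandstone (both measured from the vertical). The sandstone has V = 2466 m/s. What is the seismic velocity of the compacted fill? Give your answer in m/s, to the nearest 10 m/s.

Snell's law: sin 16.9°/V₁ = sin 38.0°/V₂.
V₁ = V₂·sin 16.9°/sin 38.0° = 2466 × 0.4722 = 1164.39 m/s.

1160 m/s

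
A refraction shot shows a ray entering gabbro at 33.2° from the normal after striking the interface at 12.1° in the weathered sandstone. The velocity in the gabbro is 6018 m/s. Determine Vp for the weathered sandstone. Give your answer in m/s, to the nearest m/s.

sin 12.1° = 0.2096; sin 33.2° = 0.5476.
V₁ = V₂·(sin θ₁/sin θ₂) = 6018·(0.2096/0.5476) = 2303.82 m/s.

2304 m/s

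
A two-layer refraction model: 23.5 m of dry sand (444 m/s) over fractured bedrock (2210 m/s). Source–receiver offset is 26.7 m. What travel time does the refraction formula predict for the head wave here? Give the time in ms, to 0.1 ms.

t = x/V₂ + 2h·√(V₂²−V₁²)/(V₁V₂).
√(V₂²−V₁²) = √(2210²−444²) = 2164.9 m/s; delay term = 2·23.5·2164.9/(444·2210) = 0.10370 s.
t = 26.7/2210 + 0.10370 = 0.11578 s.

115.8 ms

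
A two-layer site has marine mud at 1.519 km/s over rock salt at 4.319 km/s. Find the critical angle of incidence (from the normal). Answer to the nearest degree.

At critical incidence the refracted ray runs along the interface (θ₂ = 90°), so sin θ_c = V₁/V₂.
θ_c = arcsin(1.519/4.319) = arcsin 0.3517 = 20.59°.

21°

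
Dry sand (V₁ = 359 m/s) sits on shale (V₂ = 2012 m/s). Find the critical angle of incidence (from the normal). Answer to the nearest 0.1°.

At critical incidence the refracted ray runs along the interface (θ₂ = 90°), so sin θ_c = V₁/V₂.
θ_c = arcsin(359/2012) = arcsin 0.1784 = 10.28°.

10.3°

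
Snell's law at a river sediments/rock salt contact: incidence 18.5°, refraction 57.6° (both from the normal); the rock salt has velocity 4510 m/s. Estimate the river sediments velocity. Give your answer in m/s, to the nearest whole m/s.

sin 18.5° = 0.3173; sin 57.6° = 0.8443.
V₁ = V₂·(sin θ₁/sin θ₂) = 4510·(0.3173/0.8443) = 1694.89 m/s.

1695 m/s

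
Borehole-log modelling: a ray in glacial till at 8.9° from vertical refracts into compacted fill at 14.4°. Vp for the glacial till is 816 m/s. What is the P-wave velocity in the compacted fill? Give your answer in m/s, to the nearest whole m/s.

1312 m/s

sin 8.9° = 0.1547; sin 14.4° = 0.2487.
V₂ = V₁·(sin θ₂/sin θ₁) = 816·(0.2487/0.1547) = 1311.68 m/s.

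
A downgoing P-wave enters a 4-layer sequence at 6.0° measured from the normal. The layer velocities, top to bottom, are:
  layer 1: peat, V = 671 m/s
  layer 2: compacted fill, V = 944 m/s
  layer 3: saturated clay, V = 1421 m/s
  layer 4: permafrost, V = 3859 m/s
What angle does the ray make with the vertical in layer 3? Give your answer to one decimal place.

12.8°

Ray parameter p = sin 6.0° / 671 = 1.5578e-04 s/m.
sin θ_3 = p·V_3 = 1.5578e-04 × 1421 = 0.2214.
θ_3 = arcsin 0.2214 = 12.79°.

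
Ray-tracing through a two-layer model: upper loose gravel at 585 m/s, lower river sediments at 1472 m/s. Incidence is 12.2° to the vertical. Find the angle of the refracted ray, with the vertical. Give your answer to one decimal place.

Snell's law: sin θ₂ = (V₂/V₁)·sin θ₁ = (1472/585)·sin 12.2° = 0.5317.
θ₂ = arcsin 0.5317 = 32.12° from the normal.

32.1°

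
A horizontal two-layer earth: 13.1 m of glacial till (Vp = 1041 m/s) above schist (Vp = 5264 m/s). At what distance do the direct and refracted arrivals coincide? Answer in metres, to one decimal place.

θ_c = arcsin(1041/5264) = 11.41°, so cos θ_c = 0.9803 and tᵢ = 2h cos θ_c/V₁ = 0.0247 s.
At crossover x/V₁ = x/V₂ + tᵢ ⇒ x = tᵢ/(1/V₁ − 1/V₂) = 0.02467/(9.6061e-04 − 1.8997e-04) = 32.01 m.

32.0 m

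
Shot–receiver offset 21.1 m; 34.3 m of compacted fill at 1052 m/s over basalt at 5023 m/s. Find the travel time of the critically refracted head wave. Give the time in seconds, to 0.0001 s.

0.0680 s

t = x/V₂ + 2h·√(V₂²−V₁²)/(V₁V₂).
√(V₂²−V₁²) = √(5023²−1052²) = 4911.6 m/s; delay term = 2·34.3·4911.6/(1052·5023) = 0.06376 s.
t = 21.1/5023 + 0.06376 = 0.06796 s.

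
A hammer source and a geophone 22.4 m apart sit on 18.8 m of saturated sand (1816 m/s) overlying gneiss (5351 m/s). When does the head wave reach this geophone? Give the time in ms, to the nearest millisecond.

24 ms

θ_c = arcsin(V₁/V₂) = arcsin(1816/5351) = 19.84°, cos θ_c = 0.9407.
Intercept time tᵢ = 2h cos θ_c / V₁ = 2·18.8·0.9407/1816 = 0.01948 s.
t = x/V₂ + tᵢ = 22.4/5351 + 0.01948 = 0.02366 s.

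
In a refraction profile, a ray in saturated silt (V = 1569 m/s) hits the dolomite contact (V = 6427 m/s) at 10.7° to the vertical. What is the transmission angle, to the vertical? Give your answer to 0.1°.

Snell's law: sin θ₂ = (V₂/V₁)·sin θ₁ = (6427/1569)·sin 10.7° = 0.7605.
θ₂ = sin⁻¹(0.7605) = 49.51° (from vertical).

49.5°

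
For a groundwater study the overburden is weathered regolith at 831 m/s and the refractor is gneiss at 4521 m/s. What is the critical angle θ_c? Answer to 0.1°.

Critical incidence: sin θ_c = V₁/V₂ = 831/4521 = 0.1838.
θ_c = arcsin 0.1838 = 10.59°.

10.6°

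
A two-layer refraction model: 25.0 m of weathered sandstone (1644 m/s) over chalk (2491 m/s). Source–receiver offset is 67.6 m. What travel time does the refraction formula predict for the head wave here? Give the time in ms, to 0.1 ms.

50.0 ms

t = x/V₂ + 2h·√(V₂²−V₁²)/(V₁V₂).
√(V₂²−V₁²) = √(2491²−1644²) = 1871.5 m/s; delay term = 2·25.0·1871.5/(1644·2491) = 0.02285 s.
t = 67.6/2491 + 0.02285 = 0.04999 s.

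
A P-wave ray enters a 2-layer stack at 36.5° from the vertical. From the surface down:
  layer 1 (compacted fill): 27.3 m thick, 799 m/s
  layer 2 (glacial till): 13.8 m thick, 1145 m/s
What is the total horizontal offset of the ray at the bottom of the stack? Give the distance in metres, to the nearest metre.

43 m

Apply Snell's law at each interface; in layer i the horizontal offset is hᵢ·tan θᵢ.
Layer 1: θ = 36.50°; offset = 27.3·tan 36.50° = 20.201 m.
Layer 2: sin θ = 1145·sin 36.5°/799 = 0.8524, θ = 58.47°; offset = 13.8·tan 58.47° = 22.497 m.
Total horizontal offset = 42.698 m.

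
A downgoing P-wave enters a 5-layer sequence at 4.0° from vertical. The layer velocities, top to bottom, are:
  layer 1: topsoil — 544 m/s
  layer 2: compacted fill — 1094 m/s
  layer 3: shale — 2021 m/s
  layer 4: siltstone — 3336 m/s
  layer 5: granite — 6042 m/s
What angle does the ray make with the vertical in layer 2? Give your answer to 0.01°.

Ray parameter p = sin 4.0° / 544 = 1.2823e-04 s/m.
sin θ_2 = p·V_2 = 1.2823e-04 × 1094 = 0.1403.
θ_2 = arcsin 0.1403 = 8.06°.

8.06°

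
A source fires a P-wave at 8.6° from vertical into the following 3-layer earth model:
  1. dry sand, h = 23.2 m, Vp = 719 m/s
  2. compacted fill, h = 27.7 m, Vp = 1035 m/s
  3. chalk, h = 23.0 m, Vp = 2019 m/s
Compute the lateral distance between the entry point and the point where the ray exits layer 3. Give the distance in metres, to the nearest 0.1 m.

20.3 m

Apply Snell's law at each interface; in layer i the horizontal offset is hᵢ·tan θᵢ.
Layer 1: θ = 8.60°; offset = 23.2·tan 8.60° = 3.509 m.
Layer 2: sin θ = 1035·sin 8.6°/719 = 0.2153, θ = 12.43°; offset = 27.7·tan 12.43° = 6.106 m.
Layer 3: sin θ = 2019·sin 8.6°/719 = 0.4199, θ = 24.83°; offset = 23.0·tan 24.83° = 10.641 m.
Summing the layer offsets gives 20.256 m.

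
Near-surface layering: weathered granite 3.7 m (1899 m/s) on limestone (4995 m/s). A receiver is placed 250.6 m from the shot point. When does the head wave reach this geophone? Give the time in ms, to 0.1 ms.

t = x/V₂ + 2h·√(V₂²−V₁²)/(V₁V₂).
√(V₂²−V₁²) = √(4995²−1899²) = 4619.9 m/s; delay term = 2·3.7·4619.9/(1899·4995) = 0.00360 s.
t = 250.6/4995 + 0.00360 = 0.05377 s.

53.8 ms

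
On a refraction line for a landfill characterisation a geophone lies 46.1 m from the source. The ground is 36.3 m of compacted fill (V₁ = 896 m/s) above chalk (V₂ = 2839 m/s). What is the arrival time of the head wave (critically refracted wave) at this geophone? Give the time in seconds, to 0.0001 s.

0.0931 s

t = x/V₂ + 2h·√(V₂²−V₁²)/(V₁V₂).
√(V₂²−V₁²) = √(2839²−896²) = 2693.9 m/s; delay term = 2·36.3·2693.9/(896·2839) = 0.07689 s.
t = 46.1/2839 + 0.07689 = 0.09312 s.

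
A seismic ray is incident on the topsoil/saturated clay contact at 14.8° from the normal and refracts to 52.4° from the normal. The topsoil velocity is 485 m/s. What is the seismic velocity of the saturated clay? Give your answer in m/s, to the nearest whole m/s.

1504 m/s

Snell's law: sin 14.8°/V₁ = sin 52.4°/V₂.
V₂ = V₁·sin 52.4°/sin 14.8° = 485 × 3.1016 = 1504.27 m/s.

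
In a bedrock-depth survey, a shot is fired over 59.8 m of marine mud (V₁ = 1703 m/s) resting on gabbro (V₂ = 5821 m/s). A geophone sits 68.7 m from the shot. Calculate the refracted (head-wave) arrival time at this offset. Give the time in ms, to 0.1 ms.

79.0 ms

t = x/V₂ + 2h·√(V₂²−V₁²)/(V₁V₂).
√(V₂²−V₁²) = √(5821²−1703²) = 5566.3 m/s; delay term = 2·59.8·5566.3/(1703·5821) = 0.06716 s.
t = 68.7/5821 + 0.06716 = 0.07896 s.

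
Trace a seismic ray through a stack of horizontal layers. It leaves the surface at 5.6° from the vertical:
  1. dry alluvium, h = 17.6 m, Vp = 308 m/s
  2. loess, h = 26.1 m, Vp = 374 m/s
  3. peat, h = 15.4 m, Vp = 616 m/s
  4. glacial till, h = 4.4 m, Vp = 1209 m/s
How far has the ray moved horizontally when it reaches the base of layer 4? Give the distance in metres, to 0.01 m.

9.73 m

p = sin θ₁/V₁ = sin 5.6°/308 = 3.1683e-04 s/m is conserved through the stack.
Layer 1: θ = 5.60°; offset = 17.6·tan 5.60° = 1.7257 m.
Layer 2: sin θ = p·374 = 0.1185 → θ = 6.81°; offset = 26.1·tan 6.81° = 3.1146 m.
Layer 3: sin θ = p·616 = 0.1952 → θ = 11.25°; offset = 15.4·tan 11.25° = 3.0645 m.
Layer 4: sin θ = p·1209 = 0.3830 → θ = 22.52°; offset = 4.4·tan 22.52° = 1.8246 m.
Summing the layer offsets gives 9.7294 m.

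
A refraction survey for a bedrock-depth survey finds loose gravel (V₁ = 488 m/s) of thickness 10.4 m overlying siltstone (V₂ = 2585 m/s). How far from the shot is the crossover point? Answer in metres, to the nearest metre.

θ_c = arcsin(488/2585) = 10.88°, so cos θ_c = 0.9820 and tᵢ = 2h cos θ_c/V₁ = 0.0419 s.
At crossover x/V₁ = x/V₂ + tᵢ ⇒ x = tᵢ/(1/V₁ − 1/V₂) = 0.04186/(2.0492e-03 − 3.8685e-04) = 25.18 m.

25 m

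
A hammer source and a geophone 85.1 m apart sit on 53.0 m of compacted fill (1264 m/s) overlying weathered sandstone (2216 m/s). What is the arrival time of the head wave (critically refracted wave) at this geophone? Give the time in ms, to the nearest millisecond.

107 ms

θ_c = arcsin(V₁/V₂) = arcsin(1264/2216) = 34.78°, cos θ_c = 0.8214.
Intercept time tᵢ = 2h cos θ_c / V₁ = 2·53.0·0.8214/1264 = 0.06888 s.
t = x/V₂ + tᵢ = 85.1/2216 + 0.06888 = 0.10728 s.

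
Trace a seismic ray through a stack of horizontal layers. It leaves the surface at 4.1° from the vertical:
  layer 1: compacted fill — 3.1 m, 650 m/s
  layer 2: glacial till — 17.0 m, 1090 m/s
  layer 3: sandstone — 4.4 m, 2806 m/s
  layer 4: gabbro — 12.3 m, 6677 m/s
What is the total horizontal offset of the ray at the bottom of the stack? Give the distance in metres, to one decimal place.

Ray parameter p = sin 4.1° / 650 m/s = 1.1000e-04 s/m.
Layer 1: θ = 4.10°; offset = 3.1·tan 4.10° = 0.222 m.
Layer 2: sin θ = p·1090 = 0.1199 → θ = 6.89°; offset = 17.0·tan 6.89° = 2.053 m.
Layer 3: sin θ = p·2806 = 0.3086 → θ = 17.98°; offset = 4.4·tan 17.98° = 1.428 m.
Layer 4: sin θ = p·6677 = 0.7344 → θ = 47.26°; offset = 12.3·tan 47.26° = 13.311 m.
Total horizontal offset = 17.014 m.

17.0 m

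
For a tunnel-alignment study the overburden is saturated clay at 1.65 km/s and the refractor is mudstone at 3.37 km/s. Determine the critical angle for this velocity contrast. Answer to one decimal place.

Critical incidence: sin θ_c = V₁/V₂ = 1.65/3.37 = 0.4896.
θ_c = arcsin 0.4896 = 29.32°.

29.3°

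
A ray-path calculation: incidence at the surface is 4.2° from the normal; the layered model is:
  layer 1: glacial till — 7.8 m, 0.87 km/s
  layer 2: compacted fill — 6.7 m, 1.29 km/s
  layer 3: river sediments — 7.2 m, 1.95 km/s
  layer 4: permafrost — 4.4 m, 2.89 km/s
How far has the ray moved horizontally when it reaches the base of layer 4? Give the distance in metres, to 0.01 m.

3.61 m

Apply Snell's law at each interface; in layer i the horizontal offset is hᵢ·tan θᵢ.
Layer 1: θ = 4.20°; offset = 7.8·tan 4.20° = 0.5728 m.
Layer 2: sin θ = 1.29·sin 4.2°/0.87 = 0.1086, θ = 6.23°; offset = 6.7·tan 6.23° = 0.7319 m.
Layer 3: sin θ = 1.95·sin 4.2°/0.87 = 0.1642, θ = 9.45°; offset = 7.2·tan 9.45° = 1.1982 m.
Layer 4: sin θ = 2.89·sin 4.2°/0.87 = 0.2433, θ = 14.08°; offset = 4.4·tan 14.08° = 1.1036 m.
Total horizontal offset = 3.6065 m.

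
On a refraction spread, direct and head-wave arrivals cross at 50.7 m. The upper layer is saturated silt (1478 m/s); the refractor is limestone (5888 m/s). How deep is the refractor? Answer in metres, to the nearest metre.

20 m

h = (x_cross/2)·√((V₂−V₁)/(V₂+V₁)).
(V₂−V₁)/(V₂+V₁) = (5888−1478)/(5888+1478) = 0.5987; √ = 0.7738.
h = (50.7/2)·0.7738 = 19.61 m.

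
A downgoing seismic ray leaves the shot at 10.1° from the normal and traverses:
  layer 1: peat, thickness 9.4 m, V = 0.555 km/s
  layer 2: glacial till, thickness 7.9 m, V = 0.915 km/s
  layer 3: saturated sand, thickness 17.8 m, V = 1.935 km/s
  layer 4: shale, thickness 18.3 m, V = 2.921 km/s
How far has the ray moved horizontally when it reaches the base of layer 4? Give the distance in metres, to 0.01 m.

Apply Snell's law at each interface; in layer i the horizontal offset is hᵢ·tan θᵢ.
Layer 1: θ = 10.10°; offset = 9.4·tan 10.10° = 1.6744 m.
Layer 2: sin θ = 0.915·sin 10.1°/0.555 = 0.2891, θ = 16.81°; offset = 7.9·tan 16.81° = 2.3859 m.
Layer 3: sin θ = 1.935·sin 10.1°/0.555 = 0.6114, θ = 37.69°; offset = 17.8·tan 37.69° = 13.7533 m.
Layer 4: sin θ = 2.921·sin 10.1°/0.555 = 0.9230, θ = 67.36°; offset = 18.3·tan 67.36° = 43.8844 m.
Summing the layer offsets gives 61.6981 m.

61.70 m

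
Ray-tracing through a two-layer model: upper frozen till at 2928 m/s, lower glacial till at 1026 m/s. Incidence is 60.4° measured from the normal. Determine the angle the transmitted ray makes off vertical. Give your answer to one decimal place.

sin θ₁/V₁ = sin θ₂/V₂ ⇒ sin θ₂ = 1026·sin 60.4°/2928 = 1026·0.8695/2928 = 0.3047.
θ₂ = arcsin 0.3047 = 17.74° from the normal.

17.7°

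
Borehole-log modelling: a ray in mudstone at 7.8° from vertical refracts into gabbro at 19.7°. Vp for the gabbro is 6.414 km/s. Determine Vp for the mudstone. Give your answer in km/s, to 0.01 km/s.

2.58 km/s

Snell's law: sin 7.8°/V₁ = sin 19.7°/V₂.
V₁ = V₂·sin 7.8°/sin 19.7° = 6.414 × 0.4026 = 2.58 km/s.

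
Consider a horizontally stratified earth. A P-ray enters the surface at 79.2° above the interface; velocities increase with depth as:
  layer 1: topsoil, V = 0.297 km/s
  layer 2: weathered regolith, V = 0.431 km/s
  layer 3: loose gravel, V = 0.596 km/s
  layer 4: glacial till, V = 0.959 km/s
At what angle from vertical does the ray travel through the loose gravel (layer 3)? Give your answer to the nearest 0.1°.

22.1°

From the normal: θ₁ = 90° − 79.2° = 10.8°.
Ray parameter p = sin 10.8° / 0.297 = 6.3091e-01 s/km.
sin θ_3 = p·V_3 = 6.3091e-01 × 0.596 = 0.3760.
θ_3 = 22.09° from the vertical.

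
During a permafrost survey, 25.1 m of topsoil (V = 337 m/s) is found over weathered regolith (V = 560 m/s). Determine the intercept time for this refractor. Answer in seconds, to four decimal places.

0.1190 s

tᵢ = 2h·√(V₂²−V₁²)/(V₁V₂).
√(V₂²−V₁²) = √(560²−337²) = 447.2 m/s.
tᵢ = 2·25.1·447.2/(337·560) = 0.11897 s.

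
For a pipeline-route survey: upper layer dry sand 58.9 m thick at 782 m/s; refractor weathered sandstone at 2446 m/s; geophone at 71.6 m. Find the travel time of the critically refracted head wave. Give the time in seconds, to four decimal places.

0.1720 s

θ_c = arcsin(V₁/V₂) = arcsin(782/2446) = 18.65°, cos θ_c = 0.9475.
Intercept time tᵢ = 2h cos θ_c / V₁ = 2·58.9·0.9475/782 = 0.14273 s.
t = x/V₂ + tᵢ = 71.6/2446 + 0.14273 = 0.17201 s.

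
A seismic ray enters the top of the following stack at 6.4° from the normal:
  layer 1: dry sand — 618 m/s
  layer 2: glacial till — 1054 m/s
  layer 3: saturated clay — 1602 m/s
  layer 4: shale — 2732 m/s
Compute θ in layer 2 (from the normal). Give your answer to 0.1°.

Snell's law across each interface conserves sin θ / V, so sin θ_2 = V_2·sin θ₁/V₁.
sin θ_2 = 1054 × sin 6.4° / 618 = 0.1901.
θ_2 = arcsin 0.1901 = 10.96°.

11.0°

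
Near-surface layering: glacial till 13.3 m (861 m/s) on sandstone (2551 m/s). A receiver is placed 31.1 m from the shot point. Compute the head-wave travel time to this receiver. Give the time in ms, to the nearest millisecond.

41 ms

θ_c = arcsin(V₁/V₂) = arcsin(861/2551) = 19.73°, cos θ_c = 0.9413.
Intercept time tᵢ = 2h cos θ_c / V₁ = 2·13.3·0.9413/861 = 0.02908 s.
t = x/V₂ + tᵢ = 31.1/2551 + 0.02908 = 0.04127 s.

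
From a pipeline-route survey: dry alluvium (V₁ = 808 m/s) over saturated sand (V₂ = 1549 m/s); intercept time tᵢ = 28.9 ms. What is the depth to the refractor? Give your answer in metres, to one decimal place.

h = tᵢ·V₁·V₂ / (2·√(V₂²−V₁²)).
√(V₂²−V₁²) = √(1549² − 808²) = 1321.6 m/s.
h = 0.0289 s × 808 × 1549 / (2 × 1321.6) = 13.68 m.

13.7 m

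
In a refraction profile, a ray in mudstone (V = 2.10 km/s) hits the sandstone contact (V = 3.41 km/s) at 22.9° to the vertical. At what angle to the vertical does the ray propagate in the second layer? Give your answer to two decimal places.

39.19°

sin θ₁/V₁ = sin θ₂/V₂ ⇒ sin θ₂ = 3.41·sin 22.9°/2.10 = 3.41·0.3891/2.10 = 0.6319.
θ₂ = sin⁻¹(0.6319) = 39.19° (from vertical).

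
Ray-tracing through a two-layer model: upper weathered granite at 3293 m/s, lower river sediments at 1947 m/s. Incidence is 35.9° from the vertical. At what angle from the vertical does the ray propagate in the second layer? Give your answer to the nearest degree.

20°

Snell's law: sin θ₂ = (V₂/V₁)·sin θ₁ = (1947/3293)·sin 35.9° = 0.3467.
θ₂ = sin⁻¹(0.3467) = 20.29° (from vertical).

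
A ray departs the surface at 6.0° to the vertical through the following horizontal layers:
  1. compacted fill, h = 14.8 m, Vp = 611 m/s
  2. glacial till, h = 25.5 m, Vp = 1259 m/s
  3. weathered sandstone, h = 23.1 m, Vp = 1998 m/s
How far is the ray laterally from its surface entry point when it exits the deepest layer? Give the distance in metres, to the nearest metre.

16 m

Apply Snell's law at each interface; in layer i the horizontal offset is hᵢ·tan θᵢ.
Layer 1: θ = 6.00°; offset = 14.8·tan 6.00° = 1.556 m.
Layer 2: sin θ = 1259·sin 6.0°/611 = 0.2154, θ = 12.44°; offset = 25.5·tan 12.44° = 5.624 m.
Layer 3: sin θ = 1998·sin 6.0°/611 = 0.3418, θ = 19.99°; offset = 23.1·tan 19.99° = 8.402 m.
Total horizontal offset = 15.582 m.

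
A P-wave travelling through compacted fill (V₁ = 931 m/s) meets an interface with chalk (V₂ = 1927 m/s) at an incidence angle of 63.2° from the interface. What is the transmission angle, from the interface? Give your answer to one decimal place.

Angle from the normal: 90° − 63.2° = 26.8°.
Snell's law: sin θ₂ = (V₂/V₁)·sin θ₁ = (1927/931)·sin 26.8° = 0.9332.
θ₂ = arcsin 0.9332 = 68.94° from the normal.
From the interface: 90° − 68.94° = 21.06°.

21.1°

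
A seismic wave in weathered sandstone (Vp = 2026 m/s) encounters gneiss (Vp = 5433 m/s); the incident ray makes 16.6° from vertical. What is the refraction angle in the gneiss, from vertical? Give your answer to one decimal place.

Snell's law: sin θ₂ = (V₂/V₁)·sin θ₁ = (5433/2026)·sin 16.6° = 0.7661.
θ₂ = sin⁻¹(0.7661) = 50.01° (from vertical).

50.0°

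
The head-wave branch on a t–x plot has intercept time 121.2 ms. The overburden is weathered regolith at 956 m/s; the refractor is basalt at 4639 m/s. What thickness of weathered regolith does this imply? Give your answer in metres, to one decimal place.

θ_c = arcsin(956/4639) = 11.89°; cos θ_c = 0.9785.
tᵢ = 2h cos θ_c/V₁ ⇒ h = tᵢ·V₁/(2 cos θ_c) = 0.1212·956/(2·0.9785) = 59.20 m.

59.2 m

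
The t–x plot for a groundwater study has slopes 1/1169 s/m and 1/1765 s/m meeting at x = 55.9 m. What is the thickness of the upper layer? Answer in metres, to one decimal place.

x_cross = 2h·√((V₂+V₁)/(V₂−V₁)) → h = x_cross / (2·√((V₂+V₁)/(V₂−V₁))).
√((V₂+V₁)/(V₂−V₁)) = √((1765+1169)/(1765−1169)) = 2.2187.
h = 55.9 / (2·2.2187) = 12.60 m.

12.6 m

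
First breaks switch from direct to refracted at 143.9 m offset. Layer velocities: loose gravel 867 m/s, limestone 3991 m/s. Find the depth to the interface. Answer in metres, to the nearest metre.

x_cross = 2h·√((V₂+V₁)/(V₂−V₁)) → h = x_cross / (2·√((V₂+V₁)/(V₂−V₁))).
√((V₂+V₁)/(V₂−V₁)) = √((3991+867)/(3991−867)) = 1.2470.
h = 143.9 / (2·1.2470) = 57.70 m.

58 m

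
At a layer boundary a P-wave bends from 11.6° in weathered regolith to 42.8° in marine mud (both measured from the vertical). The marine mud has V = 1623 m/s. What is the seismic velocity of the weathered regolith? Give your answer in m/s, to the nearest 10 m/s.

480 m/s

sin 11.6° = 0.2011; sin 42.8° = 0.6794.
V₁ = V₂·(sin θ₁/sin θ₂) = 1623·(0.2011/0.6794) = 480.32 m/s.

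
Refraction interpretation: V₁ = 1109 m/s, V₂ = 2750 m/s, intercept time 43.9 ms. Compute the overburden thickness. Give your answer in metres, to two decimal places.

26.60 m

h = tᵢ·V₁·V₂ / (2·√(V₂²−V₁²)).
√(V₂²−V₁²) = √(2750² − 1109²) = 2516.5 m/s.
h = 0.0439 s × 1109 × 2750 / (2 × 2516.5) = 26.60 m.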